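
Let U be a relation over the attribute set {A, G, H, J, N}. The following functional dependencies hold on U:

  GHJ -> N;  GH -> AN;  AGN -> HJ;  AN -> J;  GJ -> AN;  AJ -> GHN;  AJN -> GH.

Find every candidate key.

{A, J}, {A, N}, {G, H}, {G, J}

{A, J}⁺: AJ→GHN adds G, H, N → {A, G, H, J, N}. Minimal: {J}⁺ = {J}; {A}⁺ = {A} — none reach the full schema.
{A, N}⁺: AN→J adds J; AJ→GHN adds G, H → {A, G, H, J, N}. Minimal: {N}⁺ = {N}; {A}⁺ = {A} — none reach the full schema.
{G, H}⁺: GH→AN adds A, N; AGN→HJ adds J → {A, G, H, J, N}. Minimal: {H}⁺ = {H}; {G}⁺ = {G} — none reach the full schema.
{G, J}⁺: GJ→AN adds A, N; AJ→GHN adds H → {A, G, H, J, N}. Minimal: {J}⁺ = {J}; {G}⁺ = {G} — none reach the full schema.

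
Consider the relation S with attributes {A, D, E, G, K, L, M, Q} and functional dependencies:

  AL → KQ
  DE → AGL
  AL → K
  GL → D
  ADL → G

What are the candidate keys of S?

Attributes E, M never appear on any right-hand side, so every candidate key must contain {E, M}.
{E, M}⁺ = {E, M}, which is not all of the schema, so we must add further attributes.
{D, E, M}⁺: DE→AGL adds A, G, L; AL→K adds K; AL→KQ adds Q → {A, D, E, G, K, L, M, Q}. Minimal: {E, M}⁺ = {E, M}; {D, M}⁺ = {D, M}; {D, E}⁺ = {A, D, E, G, K, L, Q} — none reach the full schema.
{E, G, L, M}⁺: GL→D adds D; DE→AGL adds A; AL→K adds K; AL→KQ adds Q → {A, D, E, G, K, L, M, Q}. Minimal: {G, L, M}⁺ = {D, G, L, M}; {E, L, M}⁺ = {E, L, M}; {E, G, M}⁺ = {E, G, M}; … — none reach the full schema.

{D, E, M}, {E, G, L, M}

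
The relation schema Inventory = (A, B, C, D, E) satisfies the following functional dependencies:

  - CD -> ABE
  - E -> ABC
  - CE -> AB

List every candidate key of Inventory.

CD, DE

Attribute D never appears on the right-hand side of any dependency, so D must belong to every candidate key.
{D}⁺ = {D}, which is not all of the schema, so we must add further attributes.
{C, D}⁺: CD→ABE adds A, B, E → {A, B, C, D, E}. Minimal: {D}⁺ = {D}; {C}⁺ = {C} — none reach the full schema.
{D, E}⁺: E→ABC adds A, B, C → {A, B, C, D, E}. Minimal: {E}⁺ = {A, B, C, E}; {D}⁺ = {D} — none reach the full schema.
Any other superkey contains one of these as a subset, so there are no further candidate keys.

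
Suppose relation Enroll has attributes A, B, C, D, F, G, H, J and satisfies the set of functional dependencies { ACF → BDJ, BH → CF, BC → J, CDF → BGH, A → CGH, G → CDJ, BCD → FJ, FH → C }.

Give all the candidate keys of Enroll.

{A, B}⁺: A→CGH adds C, G, H; G→CDJ adds D, J; BCD→FJ adds F → {A, B, C, D, F, G, H, J}.
{A, F}⁺: A→CGH adds C, G, H; G→CDJ adds D, J; ACF→BDJ adds B → {A, B, C, D, F, G, H, J}.

AB; AF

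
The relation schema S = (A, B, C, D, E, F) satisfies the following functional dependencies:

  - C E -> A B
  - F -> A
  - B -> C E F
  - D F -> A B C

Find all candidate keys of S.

Attribute D never appears on the right-hand side of any dependency, so D must belong to every candidate key.
{D}⁺ = {D}, which is not all of the schema, so we must add further attributes.
{B, D}⁺: B→CEF adds C, E, F; DF→ABC adds A → {A, B, C, D, E, F}. Minimal: {D}⁺ = {D}; {B}⁺ = {A, B, C, E, F} — none reach the full schema.
{D, F}⁺: F→A adds A; DF→ABC adds B, C; B→CEF adds E → {A, B, C, D, E, F}. Minimal: {F}⁺ = {A, F}; {D}⁺ = {D} — none reach the full schema.
{C, D, E}⁺: CE→AB adds A, B; B→CEF adds F → {A, B, C, D, E, F}. Minimal: {D, E}⁺ = {D, E}; {C, E}⁺ = {A, B, C, E, F}; {C, D}⁺ = {C, D} — none reach the full schema.

{B, D}, {D, F}, {C, D, E}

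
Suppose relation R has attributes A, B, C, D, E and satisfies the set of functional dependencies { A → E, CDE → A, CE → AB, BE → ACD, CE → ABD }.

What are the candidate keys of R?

AB, AC, BE, CE

{A, B}⁺: A→E adds E; BE→ACD adds C, D → {A, B, C, D, E}. Minimal: {B}⁺ = {B}; {A}⁺ = {A, E} — none reach the full schema.
{A, C}⁺: A→E adds E; CE→AB adds B; BE→ACD adds D → {A, B, C, D, E}. Minimal: {C}⁺ = {C}; {A}⁺ = {A, E} — none reach the full schema.
{B, E}⁺: BE→ACD adds A, C, D → {A, B, C, D, E}. Minimal: {E}⁺ = {E}; {B}⁺ = {B} — none reach the full schema.
{C, E}⁺: CE→AB adds A, B; BE→ACD adds D → {A, B, C, D, E}. Minimal: {E}⁺ = {E}; {C}⁺ = {C} — none reach the full schema.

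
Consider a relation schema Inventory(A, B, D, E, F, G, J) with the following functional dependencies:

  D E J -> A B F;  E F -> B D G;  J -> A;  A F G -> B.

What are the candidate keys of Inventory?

{D, E, J}, {E, F, J}

Attributes E, J never appear on any right-hand side, so every candidate key must contain {E, J}.
{E, J}⁺ = {A, E, J}, which is not all of the schema, so we must add further attributes.
{D, E, J}⁺: DEJ→ABF adds A, B, F; EF→BDG adds G → {A, B, D, E, F, G, J}. Minimal: {E, J}⁺ = {A, E, J}; {D, J}⁺ = {A, D, J}; {D, E}⁺ = {D, E} — none reach the full schema.
{E, F, J}⁺: EF→BDG adds B, D, G; J→A adds A → {A, B, D, E, F, G, J}. Minimal: {F, J}⁺ = {A, F, J}; {E, J}⁺ = {A, E, J}; {E, F}⁺ = {B, D, E, F, G} — none reach the full schema.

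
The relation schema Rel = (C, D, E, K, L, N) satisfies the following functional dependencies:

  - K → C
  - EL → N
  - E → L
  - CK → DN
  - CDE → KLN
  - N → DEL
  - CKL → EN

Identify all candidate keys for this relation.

{K}⁺: K→C adds C; CK→DN adds D, N; N→DEL adds E, L → {C, D, E, K, L, N}.
{C, E}⁺: E→L adds L; EL→N adds N; N→DEL adds D; CDE→KLN adds K → {C, D, E, K, L, N}. Minimal: {E}⁺ = {D, E, L, N}; {C}⁺ = {C} — none reach the full schema.
{C, N}⁺: N→DEL adds D, E, L; CDE→KLN adds K → {C, D, E, K, L, N}. Minimal: {N}⁺ = {D, E, L, N}; {C}⁺ = {C} — none reach the full schema.

K; CE; CN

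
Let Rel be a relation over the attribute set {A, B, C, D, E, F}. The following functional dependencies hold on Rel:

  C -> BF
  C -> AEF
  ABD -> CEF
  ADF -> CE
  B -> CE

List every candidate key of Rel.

{B, D}, {C, D}, {A, D, F}

Attribute D never appears on the right-hand side of any dependency, so D must belong to every candidate key.
{D}⁺ = {D}, which is not all of the schema, so we must add further attributes.
{B, D}⁺: B→CE adds C, E; C→BF adds F; C→AEF adds A → {A, B, C, D, E, F}. Minimal: {D}⁺ = {D}; {B}⁺ = {A, B, C, E, F} — none reach the full schema.
{C, D}⁺: C→BF adds B, F; C→AEF adds A, E → {A, B, C, D, E, F}. Minimal: {D}⁺ = {D}; {C}⁺ = {A, B, C, E, F} — none reach the full schema.
{A, D, F}⁺: ADF→CE adds C, E; C→BF adds B → {A, B, C, D, E, F}. Minimal: {D, F}⁺ = {D, F}; {A, F}⁺ = {A, F}; {A, D}⁺ = {A, D} — none reach the full schema.
Any other superkey contains one of these as a subset, so there are no further candidate keys.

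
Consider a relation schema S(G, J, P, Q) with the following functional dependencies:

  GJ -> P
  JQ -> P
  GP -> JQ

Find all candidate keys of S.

Attribute G never appears on the right-hand side of any dependency, so G must belong to every candidate key.
{G}⁺ = {G}, which is not all of the schema, so we must add further attributes.
{G, J}⁺: GJ→P adds P; GP→JQ adds Q → {G, J, P, Q}.
{G, P}⁺: GP→JQ adds J, Q → {G, J, P, Q}.
Any other superkey contains one of these as a subset, so there are no further candidate keys.

{G, J}, {G, P}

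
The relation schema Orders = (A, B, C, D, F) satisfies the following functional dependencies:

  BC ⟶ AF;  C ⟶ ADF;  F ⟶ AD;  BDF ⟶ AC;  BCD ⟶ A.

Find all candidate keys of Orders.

(B, C); (B, F)

Attribute B never appears on the right-hand side of any dependency, so B must belong to every candidate key.
{B}⁺ = {B}, which is not all of the schema, so we must add further attributes.
{B, C}⁺: BC→AF adds A, F; C→ADF adds D → {A, B, C, D, F}. Minimal: {C}⁺ = {A, C, D, F}; {B}⁺ = {B} — none reach the full schema.
{B, F}⁺: F→AD adds A, D; BDF→AC adds C → {A, B, C, D, F}. Minimal: {F}⁺ = {A, D, F}; {B}⁺ = {B} — none reach the full schema.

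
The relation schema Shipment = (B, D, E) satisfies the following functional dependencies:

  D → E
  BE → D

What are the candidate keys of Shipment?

(B, D), (B, E)

Attribute B never appears on the right-hand side of any dependency, so B must belong to every candidate key.
{B}⁺ = {B}, which is not all of the schema, so we must add further attributes.
{B, D}⁺: D→E adds E → {B, D, E}. Minimal: {D}⁺ = {D, E}; {B}⁺ = {B} — none reach the full schema.
{B, E}⁺: BE→D adds D → {B, D, E}. Minimal: {E}⁺ = {E}; {B}⁺ = {B} — none reach the full schema.
Any other superkey contains one of these as a subset, so there are no further candidate keys.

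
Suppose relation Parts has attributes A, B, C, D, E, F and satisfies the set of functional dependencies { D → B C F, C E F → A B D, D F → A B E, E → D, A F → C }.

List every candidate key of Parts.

(D); (E)

{D}⁺: D→BCF adds B, C, F; DF→ABE adds A, E → {A, B, C, D, E, F}.
{E}⁺: E→D adds D; D→BCF adds B, C, F; CEF→ABD adds A → {A, B, C, D, E, F}.
Any other superkey contains one of these as a subset, so there are no further candidate keys.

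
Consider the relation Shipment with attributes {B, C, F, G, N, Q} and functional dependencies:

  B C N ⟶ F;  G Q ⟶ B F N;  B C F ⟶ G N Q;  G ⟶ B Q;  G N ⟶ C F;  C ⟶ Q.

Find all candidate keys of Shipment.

{G}⁺: G→BQ adds B, Q; GQ→BFN adds F, N; GN→CF adds C → {B, C, F, G, N, Q}.
{B, C, F}⁺: BCF→GNQ adds G, N, Q → {B, C, F, G, N, Q}. Minimal: {C, F}⁺ = {C, F, Q}; {B, F}⁺ = {B, F}; {B, C}⁺ = {B, C, Q} — none reach the full schema.
{B, C, N}⁺: BCN→F adds F; BCF→GNQ adds G, Q → {B, C, F, G, N, Q}. Minimal: {C, N}⁺ = {C, N, Q}; {B, N}⁺ = {B, N}; {B, C}⁺ = {B, C, Q} — none reach the full schema.

{G}, {B, C, F}, {B, C, N}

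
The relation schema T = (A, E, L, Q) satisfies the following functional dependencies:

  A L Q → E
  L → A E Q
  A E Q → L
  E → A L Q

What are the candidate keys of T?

{E}⁺: E→ALQ adds A, L, Q → {A, E, L, Q}.
{L}⁺: L→AEQ adds A, E, Q → {A, E, L, Q}.
Any other superkey contains one of these as a subset, so there are no further candidate keys.

(E), (L)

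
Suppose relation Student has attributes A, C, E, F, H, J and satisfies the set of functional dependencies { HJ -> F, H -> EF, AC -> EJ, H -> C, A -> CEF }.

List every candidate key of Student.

{A, H}

Attributes A, H never appear on any right-hand side, so every candidate key must contain {A, H}.
{A, H}⁺ = {A, C, E, F, H, J}, which is all of the schema, so {A, H} is the only candidate key.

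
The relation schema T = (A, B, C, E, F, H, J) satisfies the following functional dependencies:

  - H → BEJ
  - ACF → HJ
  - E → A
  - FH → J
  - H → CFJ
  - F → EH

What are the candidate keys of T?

{F}, {H}

{F}⁺: F→EH adds E, H; H→BEJ adds B, J; E→A adds A; H→CFJ adds C → {A, B, C, E, F, H, J}.
{H}⁺: H→BEJ adds B, E, J; E→A adds A; H→CFJ adds C, F → {A, B, C, E, F, H, J}.
Any other superkey contains one of these as a subset, so there are no further candidate keys.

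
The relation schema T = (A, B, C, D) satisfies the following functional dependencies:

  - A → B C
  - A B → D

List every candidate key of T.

{A}

Attribute A never appears on the right-hand side of any dependency, so A must belong to every candidate key.
{A}⁺ = {A, B, C, D}, which is all of the schema, so {A} is the only candidate key.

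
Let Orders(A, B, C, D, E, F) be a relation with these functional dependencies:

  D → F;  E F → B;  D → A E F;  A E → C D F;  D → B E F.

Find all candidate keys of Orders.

{D}⁺: D→F adds F; D→AEF adds A, E; AE→CDF adds C; D→BEF adds B → {A, B, C, D, E, F}.
{A, E}⁺: AE→CDF adds C, D, F; D→BEF adds B → {A, B, C, D, E, F}. Minimal: {E}⁺ = {E}; {A}⁺ = {A} — none reach the full schema.

{D}; {A, E}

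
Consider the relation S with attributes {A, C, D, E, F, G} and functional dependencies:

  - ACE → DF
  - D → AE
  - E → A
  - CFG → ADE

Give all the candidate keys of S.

Attributes C, G never appear on any right-hand side, so every candidate key must contain {C, G}.
{C, G}⁺ = {C, G}, which is not all of the schema, so we must add further attributes.
{C, D, G}⁺: D→AE adds A, E; ACE→DF adds F → {A, C, D, E, F, G}. Minimal: {D, G}⁺ = {A, D, E, G}; {C, G}⁺ = {C, G}; {C, D}⁺ = {A, C, D, E, F} — none reach the full schema.
{C, E, G}⁺: E→A adds A; ACE→DF adds D, F → {A, C, D, E, F, G}. Minimal: {E, G}⁺ = {A, E, G}; {C, G}⁺ = {C, G}; {C, E}⁺ = {A, C, D, E, F} — none reach the full schema.
{C, F, G}⁺: CFG→ADE adds A, D, E → {A, C, D, E, F, G}. Minimal: {F, G}⁺ = {F, G}; {C, G}⁺ = {C, G}; {C, F}⁺ = {C, F} — none reach the full schema.

{C, D, G}, {C, E, G}, {C, F, G}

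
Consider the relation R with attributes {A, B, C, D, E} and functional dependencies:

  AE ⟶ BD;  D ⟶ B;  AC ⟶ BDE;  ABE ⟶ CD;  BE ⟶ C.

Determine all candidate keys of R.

{A, C}⁺: AC→BDE adds B, D, E → {A, B, C, D, E}.
{A, E}⁺: AE→BD adds B, D; ABE→CD adds C → {A, B, C, D, E}.
Any other superkey contains one of these as a subset, so there are no further candidate keys.

{A, C}, {A, E}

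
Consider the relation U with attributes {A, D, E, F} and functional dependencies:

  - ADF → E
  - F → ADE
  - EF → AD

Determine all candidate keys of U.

Attribute F never appears on the right-hand side of any dependency, so F must belong to every candidate key.
{F}⁺ = {A, D, E, F}, which is all of the schema, so {F} is the only candidate key.

{F}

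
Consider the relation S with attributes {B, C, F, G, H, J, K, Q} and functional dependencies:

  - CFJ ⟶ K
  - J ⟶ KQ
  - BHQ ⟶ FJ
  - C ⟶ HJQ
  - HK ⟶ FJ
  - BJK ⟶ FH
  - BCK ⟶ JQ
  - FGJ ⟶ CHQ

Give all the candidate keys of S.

{B, C, G}, {B, G, J}, {B, G, H, K}, {B, G, H, Q}

Attributes B, G never appear on any right-hand side, so every candidate key must contain {B, G}.
{B, G}⁺ = {B, G}, which is not all of the schema, so we must add further attributes.
{B, C, G}⁺: C→HJQ adds H, J, Q; J→KQ adds K; BHQ→FJ adds F → {B, C, F, G, H, J, K, Q}. Minimal: {C, G}⁺ = {C, F, G, H, J, K, Q}; {B, G}⁺ = {B, G}; {B, C}⁺ = {B, C, F, H, J, K, Q} — none reach the full schema.
{B, G, J}⁺: J→KQ adds K, Q; BJK→FH adds F, H; FGJ→CHQ adds C → {B, C, F, G, H, J, K, Q}. Minimal: {G, J}⁺ = {G, J, K, Q}; {B, J}⁺ = {B, F, H, J, K, Q}; {B, G}⁺ = {B, G} — none reach the full schema.
{B, G, H, K}⁺: HK→FJ adds F, J; FGJ→CHQ adds C, Q → {B, C, F, G, H, J, K, Q}. Minimal: {G, H, K}⁺ = {C, F, G, H, J, K, Q}; {B, H, K}⁺ = {B, F, H, J, K, Q}; {B, G, K}⁺ = {B, G, K}; … — none reach the full schema.
{B, G, H, Q}⁺: BHQ→FJ adds F, J; FGJ→CHQ adds C; CFJ→K adds K → {B, C, F, G, H, J, K, Q}. Minimal: {G, H, Q}⁺ = {G, H, Q}; {B, H, Q}⁺ = {B, F, H, J, K, Q}; {B, G, Q}⁺ = {B, G, Q}; … — none reach the full schema.
Any other superkey contains one of these as a subset, so there are no further candidate keys.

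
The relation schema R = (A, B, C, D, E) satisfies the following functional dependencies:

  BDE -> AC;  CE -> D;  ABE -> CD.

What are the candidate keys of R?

(A, B, E); (B, C, E); (B, D, E)

Attributes B, E never appear on any right-hand side, so every candidate key must contain {B, E}.
{B, E}⁺ = {B, E}, which is not all of the schema, so we must add further attributes.
{A, B, E}⁺: ABE→CD adds C, D → {A, B, C, D, E}.
{B, C, E}⁺: CE→D adds D; BDE→AC adds A → {A, B, C, D, E}.
{B, D, E}⁺: BDE→AC adds A, C → {A, B, C, D, E}.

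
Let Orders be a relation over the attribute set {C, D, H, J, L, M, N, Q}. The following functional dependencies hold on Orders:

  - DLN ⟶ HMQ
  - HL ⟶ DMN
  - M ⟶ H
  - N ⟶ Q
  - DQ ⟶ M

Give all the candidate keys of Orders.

CHJL, CJLM, CDJLN, CDJLQ

Attributes C, J, L never appear on any right-hand side, so every candidate key must contain {C, J, L}.
{C, J, L}⁺ = {C, J, L}, which is not all of the schema, so we must add further attributes.
{C, H, J, L}⁺: HL→DMN adds D, M, N; N→Q adds Q → {C, D, H, J, L, M, N, Q}. Minimal: {H, J, L}⁺ = {D, H, J, L, M, N, Q}; {C, J, L}⁺ = {C, J, L}; {C, H, L}⁺ = {C, D, H, L, M, N, Q}; … — none reach the full schema.
{C, J, L, M}⁺: M→H adds H; HL→DMN adds D, N; N→Q adds Q → {C, D, H, J, L, M, N, Q}. Minimal: {J, L, M}⁺ = {D, H, J, L, M, N, Q}; {C, L, M}⁺ = {C, D, H, L, M, N, Q}; {C, J, M}⁺ = {C, H, J, M}; … — none reach the full schema.
{C, D, J, L, N}⁺: DLN→HMQ adds H, M, Q → {C, D, H, J, L, M, N, Q}. Minimal: {D, J, L, N}⁺ = {D, H, J, L, M, N, Q}; {C, J, L, N}⁺ = {C, J, L, N, Q}; {C, D, L, N}⁺ = {C, D, H, L, M, N, Q}; … — none reach the full schema.
{C, D, J, L, Q}⁺: DQ→M adds M; M→H adds H; HL→DMN adds N → {C, D, H, J, L, M, N, Q}. Minimal: {D, J, L, Q}⁺ = {D, H, J, L, M, N, Q}; {C, J, L, Q}⁺ = {C, J, L, Q}; {C, D, L, Q}⁺ = {C, D, H, L, M, N, Q}; … — none reach the full schema.
Any other superkey contains one of these as a subset, so there are no further candidate keys.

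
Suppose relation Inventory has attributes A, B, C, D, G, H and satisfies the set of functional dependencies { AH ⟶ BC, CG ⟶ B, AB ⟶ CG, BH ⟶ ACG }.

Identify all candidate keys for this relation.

Attributes D, H never appear on any right-hand side, so every candidate key must contain {D, H}.
{D, H}⁺ = {D, H}, which is not all of the schema, so we must add further attributes.
{A, D, H}⁺: AH→BC adds B, C; AB→CG adds G → {A, B, C, D, G, H}.
{B, D, H}⁺: BH→ACG adds A, C, G → {A, B, C, D, G, H}.
{C, D, G, H}⁺: CG→B adds B; BH→ACG adds A → {A, B, C, D, G, H}.

(A, D, H); (B, D, H); (C, D, G, H)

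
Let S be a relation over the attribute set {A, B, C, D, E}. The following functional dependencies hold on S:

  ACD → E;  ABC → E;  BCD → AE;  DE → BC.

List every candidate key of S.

{D, E}⁺: DE→BC adds B, C; BCD→AE adds A → {A, B, C, D, E}.
{A, C, D}⁺: ACD→E adds E; DE→BC adds B → {A, B, C, D, E}.
{B, C, D}⁺: BCD→AE adds A, E → {A, B, C, D, E}.

(D, E), (A, C, D), (B, C, D)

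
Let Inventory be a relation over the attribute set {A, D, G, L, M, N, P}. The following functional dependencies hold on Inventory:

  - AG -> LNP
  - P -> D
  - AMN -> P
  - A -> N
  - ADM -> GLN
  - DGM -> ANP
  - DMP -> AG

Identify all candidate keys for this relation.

{A, M}, {M, P}, {D, G, M}

Attribute M never appears on the right-hand side of any dependency, so M must belong to every candidate key.
{M}⁺ = {M}, which is not all of the schema, so we must add further attributes.
{A, M}⁺: A→N adds N; AMN→P adds P; P→D adds D; ADM→GLN adds G, L → {A, D, G, L, M, N, P}. Minimal: {M}⁺ = {M}; {A}⁺ = {A, N} — none reach the full schema.
{M, P}⁺: P→D adds D; DMP→AG adds A, G; AG→LNP adds L, N → {A, D, G, L, M, N, P}. Minimal: {P}⁺ = {D, P}; {M}⁺ = {M} — none reach the full schema.
{D, G, M}⁺: DGM→ANP adds A, N, P; AG→LNP adds L → {A, D, G, L, M, N, P}. Minimal: {G, M}⁺ = {G, M}; {D, M}⁺ = {D, M}; {D, G}⁺ = {D, G} — none reach the full schema.
Any other superkey contains one of these as a subset, so there are no further candidate keys.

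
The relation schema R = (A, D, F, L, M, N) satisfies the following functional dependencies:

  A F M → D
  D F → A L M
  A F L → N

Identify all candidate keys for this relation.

{D, F}, {A, F, M}

Attribute F never appears on the right-hand side of any dependency, so F must belong to every candidate key.
{F}⁺ = {F}, which is not all of the schema, so we must add further attributes.
{D, F}⁺: DF→ALM adds A, L, M; AFL→N adds N → {A, D, F, L, M, N}. Minimal: {F}⁺ = {F}; {D}⁺ = {D} — none reach the full schema.
{A, F, M}⁺: AFM→D adds D; DF→ALM adds L; AFL→N adds N → {A, D, F, L, M, N}. Minimal: {F, M}⁺ = {F, M}; {A, M}⁺ = {A, M}; {A, F}⁺ = {A, F} — none reach the full schema.
Any other superkey contains one of these as a subset, so there are no further candidate keys.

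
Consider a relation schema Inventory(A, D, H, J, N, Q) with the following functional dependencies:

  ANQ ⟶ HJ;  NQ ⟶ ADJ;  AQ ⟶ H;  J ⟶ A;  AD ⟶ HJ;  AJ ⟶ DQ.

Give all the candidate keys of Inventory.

{J, N}; {N, Q}; {A, D, N}

Attribute N never appears on the right-hand side of any dependency, so N must belong to every candidate key.
{N}⁺ = {N}, which is not all of the schema, so we must add further attributes.
{J, N}⁺: J→A adds A; AJ→DQ adds D, Q; ANQ→HJ adds H → {A, D, H, J, N, Q}.
{N, Q}⁺: NQ→ADJ adds A, D, J; AQ→H adds H → {A, D, H, J, N, Q}.
{A, D, N}⁺: AD→HJ adds H, J; AJ→DQ adds Q → {A, D, H, J, N, Q}.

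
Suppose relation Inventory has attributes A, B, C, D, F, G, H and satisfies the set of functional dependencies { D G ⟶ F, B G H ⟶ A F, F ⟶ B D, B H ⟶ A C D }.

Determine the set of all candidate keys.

{B, G, H}, {D, G, H}, {F, G, H}

Attributes G, H never appear on any right-hand side, so every candidate key must contain {G, H}.
{G, H}⁺ = {G, H}, which is not all of the schema, so we must add further attributes.
{B, G, H}⁺: BGH→AF adds A, F; F→BD adds D; BH→ACD adds C → {A, B, C, D, F, G, H}.
{D, G, H}⁺: DG→F adds F; F→BD adds B; BH→ACD adds A, C → {A, B, C, D, F, G, H}.
{F, G, H}⁺: F→BD adds B, D; BH→ACD adds A, C → {A, B, C, D, F, G, H}.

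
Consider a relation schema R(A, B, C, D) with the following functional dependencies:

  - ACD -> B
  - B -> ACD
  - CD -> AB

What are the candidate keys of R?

{B}⁺: B→ACD adds A, C, D → {A, B, C, D}.
{C, D}⁺: CD→AB adds A, B → {A, B, C, D}. Minimal: {D}⁺ = {D}; {C}⁺ = {C} — none reach the full schema.

B; CD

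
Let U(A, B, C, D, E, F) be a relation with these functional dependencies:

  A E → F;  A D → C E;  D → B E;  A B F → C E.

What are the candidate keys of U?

Attributes A, D never appear on any right-hand side, so every candidate key must contain {A, D}.
{A, D}⁺ = {A, B, C, D, E, F}, which is all of the schema, so {A, D} is the only candidate key.

(A, D)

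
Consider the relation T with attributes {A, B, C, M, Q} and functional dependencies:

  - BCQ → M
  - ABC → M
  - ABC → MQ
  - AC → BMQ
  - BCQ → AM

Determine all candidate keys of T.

Attribute C never appears on the right-hand side of any dependency, so C must belong to every candidate key.
{C}⁺ = {C}, which is not all of the schema, so we must add further attributes.
{A, C}⁺: AC→BMQ adds B, M, Q → {A, B, C, M, Q}. Minimal: {C}⁺ = {C}; {A}⁺ = {A} — none reach the full schema.
{B, C, Q}⁺: BCQ→M adds M; BCQ→AM adds A → {A, B, C, M, Q}. Minimal: {C, Q}⁺ = {C, Q}; {B, Q}⁺ = {B, Q}; {B, C}⁺ = {B, C} — none reach the full schema.
Any other superkey contains one of these as a subset, so there are no further candidate keys.

{A, C}, {B, C, Q}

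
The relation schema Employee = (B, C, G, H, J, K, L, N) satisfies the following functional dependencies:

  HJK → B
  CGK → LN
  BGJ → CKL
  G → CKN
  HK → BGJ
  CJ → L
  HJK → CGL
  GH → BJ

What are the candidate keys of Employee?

Attribute H never appears on the right-hand side of any dependency, so H must belong to every candidate key.
{H}⁺ = {H}, which is not all of the schema, so we must add further attributes.
{G, H}⁺: G→CKN adds C, K, N; HK→BGJ adds B, J; CJ→L adds L → {B, C, G, H, J, K, L, N}. Minimal: {H}⁺ = {H}; {G}⁺ = {C, G, K, L, N} — none reach the full schema.
{H, K}⁺: HK→BGJ adds B, G, J; HJK→CGL adds C, L; CGK→LN adds N → {B, C, G, H, J, K, L, N}. Minimal: {K}⁺ = {K}; {H}⁺ = {H} — none reach the full schema.
Any other superkey contains one of these as a subset, so there are no further candidate keys.

{G, H}; {H, K}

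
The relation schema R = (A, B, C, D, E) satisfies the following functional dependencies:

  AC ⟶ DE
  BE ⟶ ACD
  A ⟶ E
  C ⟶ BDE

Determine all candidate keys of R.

C; AB; BE

{C}⁺: C→BDE adds B, D, E; BE→ACD adds A → {A, B, C, D, E}.
{A, B}⁺: A→E adds E; BE→ACD adds C, D → {A, B, C, D, E}. Minimal: {B}⁺ = {B}; {A}⁺ = {A, E} — none reach the full schema.
{B, E}⁺: BE→ACD adds A, C, D → {A, B, C, D, E}. Minimal: {E}⁺ = {E}; {B}⁺ = {B} — none reach the full schema.
Any other superkey contains one of these as a subset, so there are no further candidate keys.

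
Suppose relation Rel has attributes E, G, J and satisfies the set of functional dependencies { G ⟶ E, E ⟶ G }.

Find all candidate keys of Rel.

{E, J}; {G, J}

Attribute J never appears on the right-hand side of any dependency, so J must belong to every candidate key.
{J}⁺ = {J}, which is not all of the schema, so we must add further attributes.
{E, J}⁺: E→G adds G → {E, G, J}. Minimal: {J}⁺ = {J}; {E}⁺ = {E, G} — none reach the full schema.
{G, J}⁺: G→E adds E → {E, G, J}. Minimal: {J}⁺ = {J}; {G}⁺ = {E, G} — none reach the full schema.
Any other superkey contains one of these as a subset, so there are no further candidate keys.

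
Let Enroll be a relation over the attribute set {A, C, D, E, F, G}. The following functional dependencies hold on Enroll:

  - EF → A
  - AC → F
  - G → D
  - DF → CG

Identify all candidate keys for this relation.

{D, E, F}, {E, F, G}, {A, C, D, E}, {A, C, E, G}

{D, E, F}⁺: EF→A adds A; DF→CG adds C, G → {A, C, D, E, F, G}.
{E, F, G}⁺: EF→A adds A; G→D adds D; DF→CG adds C → {A, C, D, E, F, G}.
{A, C, D, E}⁺: AC→F adds F; DF→CG adds G → {A, C, D, E, F, G}.
{A, C, E, G}⁺: AC→F adds F; G→D adds D → {A, C, D, E, F, G}.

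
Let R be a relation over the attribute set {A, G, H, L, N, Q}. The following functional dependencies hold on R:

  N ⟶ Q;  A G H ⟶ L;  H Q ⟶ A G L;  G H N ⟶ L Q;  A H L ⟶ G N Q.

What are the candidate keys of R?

{H, N}, {H, Q}, {A, G, H}, {A, H, L}

Attribute H never appears on the right-hand side of any dependency, so H must belong to every candidate key.
{H}⁺ = {H}, which is not all of the schema, so we must add further attributes.
{H, N}⁺: N→Q adds Q; HQ→AGL adds A, G, L → {A, G, H, L, N, Q}.
{H, Q}⁺: HQ→AGL adds A, G, L; AHL→GNQ adds N → {A, G, H, L, N, Q}.
{A, G, H}⁺: AGH→L adds L; AHL→GNQ adds N, Q → {A, G, H, L, N, Q}.
{A, H, L}⁺: AHL→GNQ adds G, N, Q → {A, G, H, L, N, Q}.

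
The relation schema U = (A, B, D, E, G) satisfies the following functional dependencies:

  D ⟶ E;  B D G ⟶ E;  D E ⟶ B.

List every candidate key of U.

Attributes A, D, G never appear on any right-hand side, so every candidate key must contain {A, D, G}.
{A, D, G}⁺ = {A, B, D, E, G}, which is all of the schema, so {A, D, G} is the only candidate key.

(A, D, G)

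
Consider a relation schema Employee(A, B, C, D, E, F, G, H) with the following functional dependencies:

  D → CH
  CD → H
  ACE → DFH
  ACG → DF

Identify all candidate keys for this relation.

{A, B, C, E, G}, {A, B, D, E, G}

Attributes A, B, E, G never appear on any right-hand side, so every candidate key must contain {A, B, E, G}.
{A, B, E, G}⁺ = {A, B, E, G}, which is not all of the schema, so we must add further attributes.
{A, B, C, E, G}⁺: ACE→DFH adds D, F, H → {A, B, C, D, E, F, G, H}. Minimal: {B, C, E, G}⁺ = {B, C, E, G}; {A, C, E, G}⁺ = {A, C, D, E, F, G, H}; {A, B, E, G}⁺ = {A, B, E, G}; … — none reach the full schema.
{A, B, D, E, G}⁺: D→CH adds C, H; ACE→DFH adds F → {A, B, C, D, E, F, G, H}. Minimal: {B, D, E, G}⁺ = {B, C, D, E, G, H}; {A, D, E, G}⁺ = {A, C, D, E, F, G, H}; {A, B, E, G}⁺ = {A, B, E, G}; … — none reach the full schema.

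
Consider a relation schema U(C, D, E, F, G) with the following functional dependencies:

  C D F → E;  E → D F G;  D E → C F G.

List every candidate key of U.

{E}⁺: E→DFG adds D, F, G; DE→CFG adds C → {C, D, E, F, G}.
{C, D, F}⁺: CDF→E adds E; E→DFG adds G → {C, D, E, F, G}. Minimal: {D, F}⁺ = {D, F}; {C, F}⁺ = {C, F}; {C, D}⁺ = {C, D} — none reach the full schema.

E, CDF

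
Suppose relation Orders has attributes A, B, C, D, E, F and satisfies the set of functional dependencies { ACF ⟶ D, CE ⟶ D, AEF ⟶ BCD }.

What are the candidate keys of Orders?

Attributes A, E, F never appear on any right-hand side, so every candidate key must contain {A, E, F}.
{A, E, F}⁺ = {A, B, C, D, E, F}, which is all of the schema, so {A, E, F} is the only candidate key.

AEF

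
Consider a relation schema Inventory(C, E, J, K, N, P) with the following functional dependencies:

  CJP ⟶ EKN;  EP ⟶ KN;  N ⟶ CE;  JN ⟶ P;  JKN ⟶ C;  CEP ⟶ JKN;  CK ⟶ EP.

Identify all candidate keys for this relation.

{C, K}⁺: CK→EP adds E, P; EP→KN adds N; CEP→JKN adds J → {C, E, J, K, N, P}. Minimal: {K}⁺ = {K}; {C}⁺ = {C} — none reach the full schema.
{E, P}⁺: EP→KN adds K, N; N→CE adds C; CEP→JKN adds J → {C, E, J, K, N, P}. Minimal: {P}⁺ = {P}; {E}⁺ = {E} — none reach the full schema.
{J, N}⁺: N→CE adds C, E; JN→P adds P; CEP→JKN adds K → {C, E, J, K, N, P}. Minimal: {N}⁺ = {C, E, N}; {J}⁺ = {J} — none reach the full schema.
{K, N}⁺: N→CE adds C, E; CK→EP adds P; CEP→JKN adds J → {C, E, J, K, N, P}. Minimal: {N}⁺ = {C, E, N}; {K}⁺ = {K} — none reach the full schema.
{N, P}⁺: N→CE adds C, E; CEP→JKN adds J, K → {C, E, J, K, N, P}. Minimal: {P}⁺ = {P}; {N}⁺ = {C, E, N} — none reach the full schema.
{C, J, P}⁺: CJP→EKN adds E, K, N → {C, E, J, K, N, P}. Minimal: {J, P}⁺ = {J, P}; {C, P}⁺ = {C, P}; {C, J}⁺ = {C, J} — none reach the full schema.
Any other superkey contains one of these as a subset, so there are no further candidate keys.

CK, EP, JN, KN, NP, CJP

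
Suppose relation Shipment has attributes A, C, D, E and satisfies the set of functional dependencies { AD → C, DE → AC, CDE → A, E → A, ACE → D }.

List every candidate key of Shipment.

(C, E), (D, E)

Attribute E never appears on the right-hand side of any dependency, so E must belong to every candidate key.
{E}⁺ = {A, E}, which is not all of the schema, so we must add further attributes.
{C, E}⁺: E→A adds A; ACE→D adds D → {A, C, D, E}. Minimal: {E}⁺ = {A, E}; {C}⁺ = {C} — none reach the full schema.
{D, E}⁺: DE→AC adds A, C → {A, C, D, E}. Minimal: {E}⁺ = {A, E}; {D}⁺ = {D} — none reach the full schema.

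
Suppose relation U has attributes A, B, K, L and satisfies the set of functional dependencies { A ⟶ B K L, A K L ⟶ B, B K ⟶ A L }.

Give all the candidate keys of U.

{A}⁺: A→BKL adds B, K, L → {A, B, K, L}.
{B, K}⁺: BK→AL adds A, L → {A, B, K, L}. Minimal: {K}⁺ = {K}; {B}⁺ = {B} — none reach the full schema.
Any other superkey contains one of these as a subset, so there are no further candidate keys.

{A}; {B, K}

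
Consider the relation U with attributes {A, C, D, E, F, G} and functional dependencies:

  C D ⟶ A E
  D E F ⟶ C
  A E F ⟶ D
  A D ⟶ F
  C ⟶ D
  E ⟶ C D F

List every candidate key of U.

(C, G); (E, G)

Attribute G never appears on the right-hand side of any dependency, so G must belong to every candidate key.
{G}⁺ = {G}, which is not all of the schema, so we must add further attributes.
{C, G}⁺: C→D adds D; CD→AE adds A, E; AD→F adds F → {A, C, D, E, F, G}.
{E, G}⁺: E→CDF adds C, D, F; CD→AE adds A → {A, C, D, E, F, G}.
Any other superkey contains one of these as a subset, so there are no further candidate keys.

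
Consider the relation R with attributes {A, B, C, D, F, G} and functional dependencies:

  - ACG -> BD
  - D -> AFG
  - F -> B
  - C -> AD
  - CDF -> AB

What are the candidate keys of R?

{C}

{C}⁺: C→AD adds A, D; D→AFG adds F, G; F→B adds B → {A, B, C, D, F, G}.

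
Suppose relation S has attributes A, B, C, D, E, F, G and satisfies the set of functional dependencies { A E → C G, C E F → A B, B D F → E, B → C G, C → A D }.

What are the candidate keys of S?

{B, F}⁺: B→CG adds C, G; C→AD adds A, D; BDF→E adds E → {A, B, C, D, E, F, G}. Minimal: {F}⁺ = {F}; {B}⁺ = {A, B, C, D, G} — none reach the full schema.
{A, E, F}⁺: AE→CG adds C, G; CEF→AB adds B; C→AD adds D → {A, B, C, D, E, F, G}. Minimal: {E, F}⁺ = {E, F}; {A, F}⁺ = {A, F}; {A, E}⁺ = {A, C, D, E, G} — none reach the full schema.
{C, E, F}⁺: CEF→AB adds A, B; B→CG adds G; C→AD adds D → {A, B, C, D, E, F, G}. Minimal: {E, F}⁺ = {E, F}; {C, F}⁺ = {A, C, D, F}; {C, E}⁺ = {A, C, D, E, G} — none reach the full schema.
Any other superkey contains one of these as a subset, so there are no further candidate keys.

{B, F}, {A, E, F}, {C, E, F}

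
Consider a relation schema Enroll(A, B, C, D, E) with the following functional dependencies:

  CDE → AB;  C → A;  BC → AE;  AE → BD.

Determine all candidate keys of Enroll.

(B, C), (C, E)

Attribute C never appears on the right-hand side of any dependency, so C must belong to every candidate key.
{C}⁺ = {A, C}, which is not all of the schema, so we must add further attributes.
{B, C}⁺: C→A adds A; BC→AE adds E; AE→BD adds D → {A, B, C, D, E}. Minimal: {C}⁺ = {A, C}; {B}⁺ = {B} — none reach the full schema.
{C, E}⁺: C→A adds A; AE→BD adds B, D → {A, B, C, D, E}. Minimal: {E}⁺ = {E}; {C}⁺ = {A, C} — none reach the full schema.
Any other superkey contains one of these as a subset, so there are no further candidate keys.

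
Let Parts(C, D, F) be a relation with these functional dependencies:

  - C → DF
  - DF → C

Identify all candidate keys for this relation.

(C), (D, F)

{C}⁺: C→DF adds D, F → {C, D, F}.
{D, F}⁺: DF→C adds C → {C, D, F}. Minimal: {F}⁺ = {F}; {D}⁺ = {D} — none reach the full schema.
Any other superkey contains one of these as a subset, so there are no further candidate keys.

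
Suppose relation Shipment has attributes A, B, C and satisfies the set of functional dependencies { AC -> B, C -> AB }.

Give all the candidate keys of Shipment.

Attribute C never appears on the right-hand side of any dependency, so C must belong to every candidate key.
{C}⁺ = {A, B, C}, which is all of the schema, so {C} is the only candidate key.

C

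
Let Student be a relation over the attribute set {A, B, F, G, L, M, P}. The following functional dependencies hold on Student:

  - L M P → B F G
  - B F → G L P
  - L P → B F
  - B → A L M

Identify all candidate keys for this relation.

BF, BP, LP

{B, F}⁺: BF→GLP adds G, L, P; B→ALM adds A, M → {A, B, F, G, L, M, P}. Minimal: {F}⁺ = {F}; {B}⁺ = {A, B, L, M} — none reach the full schema.
{B, P}⁺: B→ALM adds A, L, M; LMP→BFG adds F, G → {A, B, F, G, L, M, P}. Minimal: {P}⁺ = {P}; {B}⁺ = {A, B, L, M} — none reach the full schema.
{L, P}⁺: LP→BF adds B, F; B→ALM adds A, M; LMP→BFG adds G → {A, B, F, G, L, M, P}. Minimal: {P}⁺ = {P}; {L}⁺ = {L} — none reach the full schema.
Any other superkey contains one of these as a subset, so there are no further candidate keys.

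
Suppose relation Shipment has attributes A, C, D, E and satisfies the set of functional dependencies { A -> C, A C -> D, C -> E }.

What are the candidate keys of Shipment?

{A}

Attribute A never appears on the right-hand side of any dependency, so A must belong to every candidate key.
{A}⁺ = {A, C, D, E}, which is all of the schema, so {A} is the only candidate key.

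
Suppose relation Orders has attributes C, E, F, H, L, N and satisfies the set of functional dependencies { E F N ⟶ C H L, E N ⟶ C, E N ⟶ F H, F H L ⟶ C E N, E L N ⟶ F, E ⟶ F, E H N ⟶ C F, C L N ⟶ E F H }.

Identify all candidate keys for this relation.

{E, N}⁺: EN→C adds C; EN→FH adds F, H; EFN→CHL adds L → {C, E, F, H, L, N}. Minimal: {N}⁺ = {N}; {E}⁺ = {E, F} — none reach the full schema.
{C, L, N}⁺: CLN→EFH adds E, F, H → {C, E, F, H, L, N}. Minimal: {L, N}⁺ = {L, N}; {C, N}⁺ = {C, N}; {C, L}⁺ = {C, L} — none reach the full schema.
{E, H, L}⁺: E→F adds F; FHL→CEN adds C, N → {C, E, F, H, L, N}. Minimal: {H, L}⁺ = {H, L}; {E, L}⁺ = {E, F, L}; {E, H}⁺ = {E, F, H} — none reach the full schema.
{F, H, L}⁺: FHL→CEN adds C, E, N → {C, E, F, H, L, N}. Minimal: {H, L}⁺ = {H, L}; {F, L}⁺ = {F, L}; {F, H}⁺ = {F, H} — none reach the full schema.
Any other superkey contains one of these as a subset, so there are no further candidate keys.

EN; CLN; EHL; FHL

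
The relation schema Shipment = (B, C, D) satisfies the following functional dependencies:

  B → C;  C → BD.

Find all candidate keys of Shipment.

B; C

{B}⁺: B→C adds C; C→BD adds D → {B, C, D}.
{C}⁺: C→BD adds B, D → {B, C, D}.
Any other superkey contains one of these as a subset, so there are no further candidate keys.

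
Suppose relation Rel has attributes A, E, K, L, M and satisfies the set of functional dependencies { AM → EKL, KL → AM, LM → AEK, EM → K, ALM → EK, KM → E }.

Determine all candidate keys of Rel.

{A, M}, {K, L}, {L, M}

{A, M}⁺: AM→EKL adds E, K, L → {A, E, K, L, M}. Minimal: {M}⁺ = {M}; {A}⁺ = {A} — none reach the full schema.
{K, L}⁺: KL→AM adds A, M; LM→AEK adds E → {A, E, K, L, M}. Minimal: {L}⁺ = {L}; {K}⁺ = {K} — none reach the full schema.
{L, M}⁺: LM→AEK adds A, E, K → {A, E, K, L, M}. Minimal: {M}⁺ = {M}; {L}⁺ = {L} — none reach the full schema.
Any other superkey contains one of these as a subset, so there are no further candidate keys.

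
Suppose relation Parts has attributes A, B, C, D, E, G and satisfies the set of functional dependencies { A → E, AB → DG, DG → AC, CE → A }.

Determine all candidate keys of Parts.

AB, BCE, BDG

Attribute B never appears on the right-hand side of any dependency, so B must belong to every candidate key.
{B}⁺ = {B}, which is not all of the schema, so we must add further attributes.
{A, B}⁺: A→E adds E; AB→DG adds D, G; DG→AC adds C → {A, B, C, D, E, G}. Minimal: {B}⁺ = {B}; {A}⁺ = {A, E} — none reach the full schema.
{B, C, E}⁺: CE→A adds A; AB→DG adds D, G → {A, B, C, D, E, G}. Minimal: {C, E}⁺ = {A, C, E}; {B, E}⁺ = {B, E}; {B, C}⁺ = {B, C} — none reach the full schema.
{B, D, G}⁺: DG→AC adds A, C; A→E adds E → {A, B, C, D, E, G}. Minimal: {D, G}⁺ = {A, C, D, E, G}; {B, G}⁺ = {B, G}; {B, D}⁺ = {B, D} — none reach the full schema.
Any other superkey contains one of these as a subset, so there are no further candidate keys.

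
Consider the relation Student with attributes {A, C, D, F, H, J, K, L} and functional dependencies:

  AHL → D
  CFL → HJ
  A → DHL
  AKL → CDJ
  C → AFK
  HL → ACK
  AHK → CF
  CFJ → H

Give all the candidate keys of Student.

(A), (C), (H, L)

{A}⁺: A→DHL adds D, H, L; HL→ACK adds C, K; AHK→CF adds F; CFL→HJ adds J → {A, C, D, F, H, J, K, L}.
{C}⁺: C→AFK adds A, F, K; A→DHL adds D, H, L; AKL→CDJ adds J → {A, C, D, F, H, J, K, L}.
{H, L}⁺: HL→ACK adds A, C, K; AHK→CF adds F; AHL→D adds D; CFL→HJ adds J → {A, C, D, F, H, J, K, L}.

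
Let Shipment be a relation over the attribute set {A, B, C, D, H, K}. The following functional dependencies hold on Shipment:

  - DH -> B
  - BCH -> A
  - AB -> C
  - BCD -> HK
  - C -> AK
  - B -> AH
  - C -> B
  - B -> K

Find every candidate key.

Attribute D never appears on the right-hand side of any dependency, so D must belong to every candidate key.
{D}⁺ = {D}, which is not all of the schema, so we must add further attributes.
{B, D}⁺: B→AH adds A, H; B→K adds K; AB→C adds C → {A, B, C, D, H, K}.
{C, D}⁺: C→AK adds A, K; C→B adds B; BCD→HK adds H → {A, B, C, D, H, K}.
{D, H}⁺: DH→B adds B; B→AH adds A; B→K adds K; AB→C adds C → {A, B, C, D, H, K}.

{B, D}, {C, D}, {D, H}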